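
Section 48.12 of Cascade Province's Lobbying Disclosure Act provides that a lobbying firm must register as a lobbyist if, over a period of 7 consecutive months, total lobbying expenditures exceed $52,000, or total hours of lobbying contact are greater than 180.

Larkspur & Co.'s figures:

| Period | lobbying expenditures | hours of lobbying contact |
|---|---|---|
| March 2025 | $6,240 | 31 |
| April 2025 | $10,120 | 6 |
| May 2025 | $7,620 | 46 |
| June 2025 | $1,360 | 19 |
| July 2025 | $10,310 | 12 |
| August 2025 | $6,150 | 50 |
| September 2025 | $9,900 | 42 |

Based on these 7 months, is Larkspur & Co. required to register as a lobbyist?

Total lobbying expenditures: $6,240 + $10,120 + $7,620 + $1,360 + $10,310 + $6,150 + $9,900 = $51,700 (≤ $52,000).
Total hours of lobbying contact: 31 + 6 + 46 + 19 + 12 + 50 + 42 = 206 (> 180).
The test is 'or': at least one threshold is exceeded.

Yes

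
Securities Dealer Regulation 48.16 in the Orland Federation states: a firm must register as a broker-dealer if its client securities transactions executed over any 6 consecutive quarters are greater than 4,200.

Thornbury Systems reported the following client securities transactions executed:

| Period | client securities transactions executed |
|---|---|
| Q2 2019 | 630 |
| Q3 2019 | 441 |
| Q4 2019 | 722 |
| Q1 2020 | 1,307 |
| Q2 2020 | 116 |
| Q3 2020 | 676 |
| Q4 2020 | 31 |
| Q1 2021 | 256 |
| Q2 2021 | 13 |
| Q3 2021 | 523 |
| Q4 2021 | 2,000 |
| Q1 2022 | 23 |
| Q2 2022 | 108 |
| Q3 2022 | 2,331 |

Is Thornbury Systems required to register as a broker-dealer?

Yes

Q2 2019–Q3 2020: 630 + 441 + 722 + 1,307 + 116 + 676 = 3,892 (under)
Q3 2019–Q4 2020: 441 + 722 + 1,307 + 116 + 676 + 31 = 3,293 (under)
Q4 2019–Q1 2021: 722 + 1,307 + 116 + 676 + 31 + 256 = 3,108 (under)
Q1 2020–Q2 2021: 1,307 + 116 + 676 + 31 + 256 + 13 = 2,399 (under)
Q2 2020–Q3 2021: 116 + 676 + 31 + 256 + 13 + 523 = 1,615 (under)
Q3 2020–Q4 2021: 676 + 31 + 256 + 13 + 523 + 2,000 = 3,499 (under)
Q4 2020–Q1 2022: 31 + 256 + 13 + 523 + 2,000 + 23 = 2,846 (under)
Q1 2021–Q2 2022: 256 + 13 + 523 + 2,000 + 23 + 108 = 2,923 (under)
Q2 2021–Q3 2022: 13 + 523 + 2,000 + 23 + 108 + 2,331 = 4,998 (over)
At least one window exceeds 4,200.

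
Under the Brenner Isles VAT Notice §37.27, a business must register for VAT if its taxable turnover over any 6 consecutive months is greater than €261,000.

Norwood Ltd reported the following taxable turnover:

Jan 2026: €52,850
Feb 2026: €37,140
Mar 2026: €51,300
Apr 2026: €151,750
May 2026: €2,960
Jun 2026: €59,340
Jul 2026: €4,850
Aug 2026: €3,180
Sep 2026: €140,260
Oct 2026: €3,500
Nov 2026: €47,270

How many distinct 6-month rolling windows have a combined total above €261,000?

Jan 2026–Jun 2026: €52,850 + €37,140 + €51,300 + €151,750 + €2,960 + €59,340 = €355,340 (over)
Feb 2026–Jul 2026: €37,140 + €51,300 + €151,750 + €2,960 + €59,340 + €4,850 = €307,340 (over)
Mar 2026–Aug 2026: €51,300 + €151,750 + €2,960 + €59,340 + €4,850 + €3,180 = €273,380 (over)
Apr 2026–Sep 2026: €151,750 + €2,960 + €59,340 + €4,850 + €3,180 + €140,260 = €362,340 (over)
May 2026–Oct 2026: €2,960 + €59,340 + €4,850 + €3,180 + €140,260 + €3,500 = €214,090 (under)
Jun 2026–Nov 2026: €59,340 + €4,850 + €3,180 + €140,260 + €3,500 + €47,270 = €258,400 (under)
4 windows exceed the threshold.

4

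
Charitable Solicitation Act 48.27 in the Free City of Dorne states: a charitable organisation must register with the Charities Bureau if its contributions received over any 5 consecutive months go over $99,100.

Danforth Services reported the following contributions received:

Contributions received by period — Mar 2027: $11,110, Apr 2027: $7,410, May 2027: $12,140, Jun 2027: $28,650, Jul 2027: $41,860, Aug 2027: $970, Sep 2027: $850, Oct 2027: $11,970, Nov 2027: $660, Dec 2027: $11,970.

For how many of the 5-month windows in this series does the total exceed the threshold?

1

Mar 2027–Jul 2027: $11,110 + $7,410 + $12,140 + $28,650 + $41,860 = $101,170 (over)
Apr 2027–Aug 2027: $7,410 + $12,140 + $28,650 + $41,860 + $970 = $91,030 (under)
May 2027–Sep 2027: $12,140 + $28,650 + $41,860 + $970 + $850 = $84,470 (under)
Jun 2027–Oct 2027: $28,650 + $41,860 + $970 + $850 + $11,970 = $84,300 (under)
Jul 2027–Nov 2027: $41,860 + $970 + $850 + $11,970 + $660 = $56,310 (under)
Aug 2027–Dec 2027: $970 + $850 + $11,970 + $660 + $11,970 = $26,420 (under)
1 window exceeds the threshold.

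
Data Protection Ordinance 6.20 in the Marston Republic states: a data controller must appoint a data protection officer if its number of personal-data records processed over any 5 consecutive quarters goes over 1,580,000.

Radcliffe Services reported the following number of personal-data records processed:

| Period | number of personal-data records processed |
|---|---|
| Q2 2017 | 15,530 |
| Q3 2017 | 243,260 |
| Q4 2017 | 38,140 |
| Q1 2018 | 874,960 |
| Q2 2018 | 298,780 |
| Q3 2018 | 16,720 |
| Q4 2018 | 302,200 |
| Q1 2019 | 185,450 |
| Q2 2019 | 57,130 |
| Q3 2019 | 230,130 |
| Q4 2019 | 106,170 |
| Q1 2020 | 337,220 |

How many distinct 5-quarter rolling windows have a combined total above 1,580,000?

1

Q2 2017–Q2 2018: 15,530 + 243,260 + 38,140 + 874,960 + 298,780 = 1,470,670 (under)
Q3 2017–Q3 2018: 243,260 + 38,140 + 874,960 + 298,780 + 16,720 = 1,471,860 (under)
Q4 2017–Q4 2018: 38,140 + 874,960 + 298,780 + 16,720 + 302,200 = 1,530,800 (under)
Q1 2018–Q1 2019: 874,960 + 298,780 + 16,720 + 302,200 + 185,450 = 1,678,110 (over)
Q2 2018–Q2 2019: 298,780 + 16,720 + 302,200 + 185,450 + 57,130 = 860,280 (under)
Q3 2018–Q3 2019: 16,720 + 302,200 + 185,450 + 57,130 + 230,130 = 791,630 (under)
Q4 2018–Q4 2019: 302,200 + 185,450 + 57,130 + 230,130 + 106,170 = 881,080 (under)
Q1 2019–Q1 2020: 185,450 + 57,130 + 230,130 + 106,170 + 337,220 = 916,100 (under)
1 window exceeds the threshold.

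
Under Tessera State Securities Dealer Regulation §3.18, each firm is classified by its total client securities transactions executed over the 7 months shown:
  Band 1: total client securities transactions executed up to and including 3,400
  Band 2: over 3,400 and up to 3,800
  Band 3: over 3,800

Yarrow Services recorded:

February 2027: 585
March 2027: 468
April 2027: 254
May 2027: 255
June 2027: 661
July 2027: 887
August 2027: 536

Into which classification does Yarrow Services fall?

Total client securities transactions executed: 585 + 468 + 254 + 255 + 661 + 887 + 536 = 3,646.
3,400 < 3,646 ≤ 3,800, so Band 2 applies.

Band 2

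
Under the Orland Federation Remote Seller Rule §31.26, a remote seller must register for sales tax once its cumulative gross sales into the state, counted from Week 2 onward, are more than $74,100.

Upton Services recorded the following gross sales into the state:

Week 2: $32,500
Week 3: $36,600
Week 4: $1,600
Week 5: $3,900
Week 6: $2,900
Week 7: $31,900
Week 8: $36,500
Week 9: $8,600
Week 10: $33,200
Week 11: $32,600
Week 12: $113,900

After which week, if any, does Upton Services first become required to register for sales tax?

Through Week 2: $32,500
Through Week 3: $69,100
Through Week 4: $70,700
Through Week 5: $74,600 ← exceeds threshold

Week 5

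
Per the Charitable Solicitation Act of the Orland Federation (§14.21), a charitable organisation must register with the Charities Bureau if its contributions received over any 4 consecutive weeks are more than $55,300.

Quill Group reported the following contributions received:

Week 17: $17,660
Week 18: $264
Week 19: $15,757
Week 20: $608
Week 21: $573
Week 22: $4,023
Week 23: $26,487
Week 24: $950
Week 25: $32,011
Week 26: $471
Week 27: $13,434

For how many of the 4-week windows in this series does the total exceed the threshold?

Week 17–Week 20: $17,660 + $264 + $15,757 + $608 = $34,289 (under)
Week 18–Week 21: $264 + $15,757 + $608 + $573 = $17,202 (under)
Week 19–Week 22: $15,757 + $608 + $573 + $4,023 = $20,961 (under)
Week 20–Week 23: $608 + $573 + $4,023 + $26,487 = $31,691 (under)
Week 21–Week 24: $573 + $4,023 + $26,487 + $950 = $32,033 (under)
Week 22–Week 25: $4,023 + $26,487 + $950 + $32,011 = $63,471 (over)
Week 23–Week 26: $26,487 + $950 + $32,011 + $471 = $59,919 (over)
Week 24–Week 27: $950 + $32,011 + $471 + $13,434 = $46,866 (under)
2 windows exceed the threshold.

2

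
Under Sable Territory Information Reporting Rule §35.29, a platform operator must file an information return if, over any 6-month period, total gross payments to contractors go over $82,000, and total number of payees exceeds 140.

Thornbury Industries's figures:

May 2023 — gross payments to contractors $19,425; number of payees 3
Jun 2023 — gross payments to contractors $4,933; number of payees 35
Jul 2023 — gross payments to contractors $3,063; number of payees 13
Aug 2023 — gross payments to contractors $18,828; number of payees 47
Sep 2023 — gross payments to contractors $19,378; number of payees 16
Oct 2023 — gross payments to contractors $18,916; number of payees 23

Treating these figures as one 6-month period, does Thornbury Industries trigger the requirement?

No

Total gross payments to contractors: $19,425 + $4,933 + $3,063 + $18,828 + $19,378 + $18,916 = $84,543 (> $82,000).
Total number of payees: 3 + 35 + 13 + 47 + 16 + 23 = 137 (≤ 140).
The test is 'and': the rule requires both, and at least one is not exceeded.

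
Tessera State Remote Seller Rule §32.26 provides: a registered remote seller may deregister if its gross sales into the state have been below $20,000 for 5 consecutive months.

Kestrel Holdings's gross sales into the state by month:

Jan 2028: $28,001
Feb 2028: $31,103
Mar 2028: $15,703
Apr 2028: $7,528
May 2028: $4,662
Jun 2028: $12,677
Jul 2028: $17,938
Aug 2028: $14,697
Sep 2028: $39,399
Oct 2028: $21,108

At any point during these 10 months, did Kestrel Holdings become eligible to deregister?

Yes

Months below $20,000: Mar 2028, Apr 2028, May 2028, Jun 2028, Jul 2028, Aug 2028.
Longest run of consecutive months below the threshold: 6.
6 ≥ 5, so Kestrel Holdings became eligible.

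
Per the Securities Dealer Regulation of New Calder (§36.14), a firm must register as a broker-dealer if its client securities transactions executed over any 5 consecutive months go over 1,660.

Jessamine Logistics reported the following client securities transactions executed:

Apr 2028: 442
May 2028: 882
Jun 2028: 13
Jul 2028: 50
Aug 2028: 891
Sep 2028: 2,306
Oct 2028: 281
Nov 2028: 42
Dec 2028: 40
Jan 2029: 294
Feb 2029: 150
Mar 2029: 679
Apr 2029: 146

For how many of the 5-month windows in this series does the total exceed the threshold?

6

Apr 2028–Aug 2028: 442 + 882 + 13 + 50 + 891 = 2,278 (over)
May 2028–Sep 2028: 882 + 13 + 50 + 891 + 2,306 = 4,142 (over)
Jun 2028–Oct 2028: 13 + 50 + 891 + 2,306 + 281 = 3,541 (over)
Jul 2028–Nov 2028: 50 + 891 + 2,306 + 281 + 42 = 3,570 (over)
Aug 2028–Dec 2028: 891 + 2,306 + 281 + 42 + 40 = 3,560 (over)
Sep 2028–Jan 2029: 2,306 + 281 + 42 + 40 + 294 = 2,963 (over)
Oct 2028–Feb 2029: 281 + 42 + 40 + 294 + 150 = 807 (under)
Nov 2028–Mar 2029: 42 + 40 + 294 + 150 + 679 = 1,205 (under)
Dec 2028–Apr 2029: 40 + 294 + 150 + 679 + 146 = 1,309 (under)
6 windows exceed the threshold.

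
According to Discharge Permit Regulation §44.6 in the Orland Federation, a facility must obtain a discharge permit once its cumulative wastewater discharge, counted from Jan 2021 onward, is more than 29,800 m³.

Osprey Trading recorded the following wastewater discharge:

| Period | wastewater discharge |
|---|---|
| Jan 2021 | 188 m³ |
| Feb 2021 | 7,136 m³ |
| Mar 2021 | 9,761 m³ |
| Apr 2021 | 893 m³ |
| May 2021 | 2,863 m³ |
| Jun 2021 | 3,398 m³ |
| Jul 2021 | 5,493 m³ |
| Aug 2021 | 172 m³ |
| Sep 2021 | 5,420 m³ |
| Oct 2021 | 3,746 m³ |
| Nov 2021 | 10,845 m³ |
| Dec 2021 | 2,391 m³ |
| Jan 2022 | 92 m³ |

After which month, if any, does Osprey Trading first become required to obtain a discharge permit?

Through Jan 2021: 188 m³
Through Feb 2021: 7,324 m³
Through Mar 2021: 17,085 m³
Through Apr 2021: 17,978 m³
Through May 2021: 20,841 m³
Through Jun 2021: 24,239 m³
Through Jul 2021: 29,732 m³
Through Aug 2021: 29,904 m³ ← exceeds threshold

Aug 2021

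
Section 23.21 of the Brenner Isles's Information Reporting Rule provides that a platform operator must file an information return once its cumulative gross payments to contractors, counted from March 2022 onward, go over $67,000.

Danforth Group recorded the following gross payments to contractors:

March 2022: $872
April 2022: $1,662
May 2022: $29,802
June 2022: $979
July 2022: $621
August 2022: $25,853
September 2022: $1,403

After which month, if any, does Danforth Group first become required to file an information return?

Through March 2022: $872
Through April 2022: $2,534
Through May 2022: $32,336
Through June 2022: $33,315
Through July 2022: $33,936
Through August 2022: $59,789
Through September 2022: $61,192
Final cumulative total $61,192 ≤ $67,000; the threshold is never exceeded.

Not triggered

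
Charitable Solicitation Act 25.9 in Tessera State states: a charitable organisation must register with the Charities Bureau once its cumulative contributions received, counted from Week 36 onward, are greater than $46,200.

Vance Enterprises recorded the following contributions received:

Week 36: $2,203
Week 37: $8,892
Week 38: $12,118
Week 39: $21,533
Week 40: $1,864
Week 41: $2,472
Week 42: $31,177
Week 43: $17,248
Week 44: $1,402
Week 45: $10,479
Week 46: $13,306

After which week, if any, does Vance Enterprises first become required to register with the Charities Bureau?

Through Week 36: $2,203
Through Week 37: $11,095
Through Week 38: $23,213
Through Week 39: $44,746
Through Week 40: $46,610 ← exceeds threshold

Week 40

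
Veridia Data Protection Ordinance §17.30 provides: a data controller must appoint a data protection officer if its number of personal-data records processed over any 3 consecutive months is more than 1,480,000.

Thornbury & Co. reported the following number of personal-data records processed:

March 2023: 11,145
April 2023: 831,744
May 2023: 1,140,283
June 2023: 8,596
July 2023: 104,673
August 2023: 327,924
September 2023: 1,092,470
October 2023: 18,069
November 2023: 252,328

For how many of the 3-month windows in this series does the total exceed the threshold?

3

March 2023–May 2023: 11,145 + 831,744 + 1,140,283 = 1,983,172 (over)
April 2023–June 2023: 831,744 + 1,140,283 + 8,596 = 1,980,623 (over)
May 2023–July 2023: 1,140,283 + 8,596 + 104,673 = 1,253,552 (under)
June 2023–August 2023: 8,596 + 104,673 + 327,924 = 441,193 (under)
July 2023–September 2023: 104,673 + 327,924 + 1,092,470 = 1,525,067 (over)
August 2023–October 2023: 327,924 + 1,092,470 + 18,069 = 1,438,463 (under)
September 2023–November 2023: 1,092,470 + 18,069 + 252,328 = 1,362,867 (under)
3 windows exceed the threshold.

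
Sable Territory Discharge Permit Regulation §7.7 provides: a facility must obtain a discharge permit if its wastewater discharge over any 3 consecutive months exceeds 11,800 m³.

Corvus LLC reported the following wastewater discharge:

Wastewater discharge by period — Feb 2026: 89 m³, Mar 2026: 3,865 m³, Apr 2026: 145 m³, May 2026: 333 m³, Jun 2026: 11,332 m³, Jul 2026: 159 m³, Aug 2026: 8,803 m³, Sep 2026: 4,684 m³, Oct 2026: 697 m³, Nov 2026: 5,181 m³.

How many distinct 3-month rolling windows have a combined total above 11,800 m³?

Feb 2026–Apr 2026: 89 m³ + 3,865 m³ + 145 m³ = 4,099 m³ (under)
Mar 2026–May 2026: 3,865 m³ + 145 m³ + 333 m³ = 4,343 m³ (under)
Apr 2026–Jun 2026: 145 m³ + 333 m³ + 11,332 m³ = 11,810 m³ (over)
May 2026–Jul 2026: 333 m³ + 11,332 m³ + 159 m³ = 11,824 m³ (over)
Jun 2026–Aug 2026: 11,332 m³ + 159 m³ + 8,803 m³ = 20,294 m³ (over)
Jul 2026–Sep 2026: 159 m³ + 8,803 m³ + 4,684 m³ = 13,646 m³ (over)
Aug 2026–Oct 2026: 8,803 m³ + 4,684 m³ + 697 m³ = 14,184 m³ (over)
Sep 2026–Nov 2026: 4,684 m³ + 697 m³ + 5,181 m³ = 10,562 m³ (under)
5 windows exceed the threshold.

5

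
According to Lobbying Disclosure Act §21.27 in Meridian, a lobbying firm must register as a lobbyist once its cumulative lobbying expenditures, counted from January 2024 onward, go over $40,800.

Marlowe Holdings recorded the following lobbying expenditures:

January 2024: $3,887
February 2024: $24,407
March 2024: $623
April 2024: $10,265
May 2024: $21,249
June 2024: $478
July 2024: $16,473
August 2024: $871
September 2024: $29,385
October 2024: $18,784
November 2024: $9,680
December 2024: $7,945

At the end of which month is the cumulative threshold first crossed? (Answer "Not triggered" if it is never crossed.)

Through January 2024: $3,887
Through February 2024: $28,294
Through March 2024: $28,917
Through April 2024: $39,182
Through May 2024: $60,431 ← exceeds threshold

May 2024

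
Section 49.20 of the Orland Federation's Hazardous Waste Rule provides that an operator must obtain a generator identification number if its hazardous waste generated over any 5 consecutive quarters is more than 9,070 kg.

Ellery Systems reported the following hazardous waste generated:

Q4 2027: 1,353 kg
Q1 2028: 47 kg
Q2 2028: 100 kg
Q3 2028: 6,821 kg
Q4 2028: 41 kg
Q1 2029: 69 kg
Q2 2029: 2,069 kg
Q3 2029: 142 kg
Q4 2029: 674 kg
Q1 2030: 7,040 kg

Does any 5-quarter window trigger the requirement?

Q4 2027–Q4 2028: 1,353 kg + 47 kg + 100 kg + 6,821 kg + 41 kg = 8,362 kg (under)
Q1 2028–Q1 2029: 47 kg + 100 kg + 6,821 kg + 41 kg + 69 kg = 7,078 kg (under)
Q2 2028–Q2 2029: 100 kg + 6,821 kg + 41 kg + 69 kg + 2,069 kg = 9,100 kg (over)
Q3 2028–Q3 2029: 6,821 kg + 41 kg + 69 kg + 2,069 kg + 142 kg = 9,142 kg (over)
Q4 2028–Q4 2029: 41 kg + 69 kg + 2,069 kg + 142 kg + 674 kg = 2,995 kg (under)
Q1 2029–Q1 2030: 69 kg + 2,069 kg + 142 kg + 674 kg + 7,040 kg = 9,994 kg (over)
At least one window exceeds 9,070 kg.

Yes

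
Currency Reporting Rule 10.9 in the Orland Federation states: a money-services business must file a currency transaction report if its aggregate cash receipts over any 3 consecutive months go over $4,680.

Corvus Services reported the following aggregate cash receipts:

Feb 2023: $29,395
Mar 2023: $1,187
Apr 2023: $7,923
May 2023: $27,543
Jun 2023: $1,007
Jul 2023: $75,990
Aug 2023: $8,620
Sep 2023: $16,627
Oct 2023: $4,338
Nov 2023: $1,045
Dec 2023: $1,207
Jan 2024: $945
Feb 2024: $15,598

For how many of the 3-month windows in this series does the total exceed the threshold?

10

Feb 2023–Apr 2023: $29,395 + $1,187 + $7,923 = $38,505 (over)
Mar 2023–May 2023: $1,187 + $7,923 + $27,543 = $36,653 (over)
Apr 2023–Jun 2023: $7,923 + $27,543 + $1,007 = $36,473 (over)
May 2023–Jul 2023: $27,543 + $1,007 + $75,990 = $104,540 (over)
Jun 2023–Aug 2023: $1,007 + $75,990 + $8,620 = $85,617 (over)
Jul 2023–Sep 2023: $75,990 + $8,620 + $16,627 = $101,237 (over)
Aug 2023–Oct 2023: $8,620 + $16,627 + $4,338 = $29,585 (over)
Sep 2023–Nov 2023: $16,627 + $4,338 + $1,045 = $22,010 (over)
Oct 2023–Dec 2023: $4,338 + $1,045 + $1,207 = $6,590 (over)
Nov 2023–Jan 2024: $1,045 + $1,207 + $945 = $3,197 (under)
Dec 2023–Feb 2024: $1,207 + $945 + $15,598 = $17,750 (over)
10 windows exceed the threshold.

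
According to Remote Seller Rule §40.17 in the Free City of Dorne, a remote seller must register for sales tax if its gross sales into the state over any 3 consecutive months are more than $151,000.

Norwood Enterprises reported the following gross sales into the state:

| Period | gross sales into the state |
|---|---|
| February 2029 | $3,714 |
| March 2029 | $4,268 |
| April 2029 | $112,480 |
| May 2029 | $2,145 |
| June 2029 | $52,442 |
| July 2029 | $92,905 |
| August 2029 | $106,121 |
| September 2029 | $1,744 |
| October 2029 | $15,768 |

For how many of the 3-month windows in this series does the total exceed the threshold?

3

February 2029–April 2029: $3,714 + $4,268 + $112,480 = $120,462 (under)
March 2029–May 2029: $4,268 + $112,480 + $2,145 = $118,893 (under)
April 2029–June 2029: $112,480 + $2,145 + $52,442 = $167,067 (over)
May 2029–July 2029: $2,145 + $52,442 + $92,905 = $147,492 (under)
June 2029–August 2029: $52,442 + $92,905 + $106,121 = $251,468 (over)
July 2029–September 2029: $92,905 + $106,121 + $1,744 = $200,770 (over)
August 2029–October 2029: $106,121 + $1,744 + $15,768 = $123,633 (under)
3 windows exceed the threshold.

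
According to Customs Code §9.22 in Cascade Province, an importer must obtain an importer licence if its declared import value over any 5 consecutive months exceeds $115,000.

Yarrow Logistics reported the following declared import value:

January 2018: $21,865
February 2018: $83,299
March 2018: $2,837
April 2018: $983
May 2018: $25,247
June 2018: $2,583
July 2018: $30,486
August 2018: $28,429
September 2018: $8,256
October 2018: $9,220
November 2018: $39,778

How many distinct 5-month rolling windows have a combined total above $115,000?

2

January 2018–May 2018: $21,865 + $83,299 + $2,837 + $983 + $25,247 = $134,231 (over)
February 2018–June 2018: $83,299 + $2,837 + $983 + $25,247 + $2,583 = $114,949 (under)
March 2018–July 2018: $2,837 + $983 + $25,247 + $2,583 + $30,486 = $62,136 (under)
April 2018–August 2018: $983 + $25,247 + $2,583 + $30,486 + $28,429 = $87,728 (under)
May 2018–September 2018: $25,247 + $2,583 + $30,486 + $28,429 + $8,256 = $95,001 (under)
June 2018–October 2018: $2,583 + $30,486 + $28,429 + $8,256 + $9,220 = $78,974 (under)
July 2018–November 2018: $30,486 + $28,429 + $8,256 + $9,220 + $39,778 = $116,169 (over)
2 windows exceed the threshold.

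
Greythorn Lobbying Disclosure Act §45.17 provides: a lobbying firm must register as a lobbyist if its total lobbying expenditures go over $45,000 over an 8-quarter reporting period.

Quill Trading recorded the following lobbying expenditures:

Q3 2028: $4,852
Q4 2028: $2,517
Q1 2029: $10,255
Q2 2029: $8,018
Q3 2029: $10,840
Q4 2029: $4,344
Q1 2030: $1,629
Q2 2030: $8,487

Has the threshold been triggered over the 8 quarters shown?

Total lobbying expenditures: $4,852 + $2,517 + $10,255 + $8,018 + $10,840 + $4,344 + $1,629 + $8,487 = $50,942.
$50,942 > $45,000, so the threshold is exceeded.

Yes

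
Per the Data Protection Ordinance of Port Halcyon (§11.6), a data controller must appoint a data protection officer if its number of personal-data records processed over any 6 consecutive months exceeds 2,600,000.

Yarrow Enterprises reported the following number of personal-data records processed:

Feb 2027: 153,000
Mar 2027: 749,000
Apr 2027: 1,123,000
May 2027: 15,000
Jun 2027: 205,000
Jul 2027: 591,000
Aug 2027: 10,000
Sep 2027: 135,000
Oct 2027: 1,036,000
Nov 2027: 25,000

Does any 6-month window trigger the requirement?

Feb 2027–Jul 2027: 153,000 + 749,000 + 1,123,000 + 15,000 + 205,000 + 591,000 = 2,836,000 (over)
Mar 2027–Aug 2027: 749,000 + 1,123,000 + 15,000 + 205,000 + 591,000 + 10,000 = 2,693,000 (over)
Apr 2027–Sep 2027: 1,123,000 + 15,000 + 205,000 + 591,000 + 10,000 + 135,000 = 2,079,000 (under)
May 2027–Oct 2027: 15,000 + 205,000 + 591,000 + 10,000 + 135,000 + 1,036,000 = 1,992,000 (under)
Jun 2027–Nov 2027: 205,000 + 591,000 + 10,000 + 135,000 + 1,036,000 + 25,000 = 2,002,000 (under)
At least one window exceeds 2,600,000.

Yes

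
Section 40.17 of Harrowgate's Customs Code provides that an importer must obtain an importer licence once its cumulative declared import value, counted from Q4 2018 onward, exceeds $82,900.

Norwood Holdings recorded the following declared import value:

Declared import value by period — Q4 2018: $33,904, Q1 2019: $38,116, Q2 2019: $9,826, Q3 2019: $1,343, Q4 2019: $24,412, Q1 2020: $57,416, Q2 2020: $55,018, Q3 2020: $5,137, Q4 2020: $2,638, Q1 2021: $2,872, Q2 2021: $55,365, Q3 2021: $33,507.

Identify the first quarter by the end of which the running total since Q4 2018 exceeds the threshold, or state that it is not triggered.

Q3 2019

Through Q4 2018: $33,904
Through Q1 2019: $72,020
Through Q2 2019: $81,846
Through Q3 2019: $83,189 ← exceeds threshold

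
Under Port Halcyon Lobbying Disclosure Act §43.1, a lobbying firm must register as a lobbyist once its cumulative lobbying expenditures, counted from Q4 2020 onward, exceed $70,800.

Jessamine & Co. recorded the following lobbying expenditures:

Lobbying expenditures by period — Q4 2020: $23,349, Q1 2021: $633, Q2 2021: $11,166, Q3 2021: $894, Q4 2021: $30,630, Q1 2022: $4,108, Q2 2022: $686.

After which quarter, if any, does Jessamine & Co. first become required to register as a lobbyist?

Through Q4 2020: $23,349
Through Q1 2021: $23,982
Through Q2 2021: $35,148
Through Q3 2021: $36,042
Through Q4 2021: $66,672
Through Q1 2022: $70,780
Through Q2 2022: $71,466 ← exceeds threshold

Q2 2022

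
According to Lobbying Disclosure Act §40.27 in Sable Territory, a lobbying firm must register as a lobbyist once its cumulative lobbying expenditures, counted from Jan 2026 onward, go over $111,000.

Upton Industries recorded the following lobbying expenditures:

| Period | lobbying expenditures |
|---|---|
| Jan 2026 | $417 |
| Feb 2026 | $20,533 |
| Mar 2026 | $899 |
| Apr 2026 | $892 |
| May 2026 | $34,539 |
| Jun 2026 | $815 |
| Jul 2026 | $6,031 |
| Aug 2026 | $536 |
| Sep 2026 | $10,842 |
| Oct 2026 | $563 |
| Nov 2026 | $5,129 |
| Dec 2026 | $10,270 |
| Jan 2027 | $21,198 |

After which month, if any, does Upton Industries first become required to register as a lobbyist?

Jan 2027

Through Jan 2026: $417
Through Feb 2026: $20,950
Through Mar 2026: $21,849
Through Apr 2026: $22,741
Through May 2026: $57,280
Through Jun 2026: $58,095
Through Jul 2026: $64,126
Through Aug 2026: $64,662
Through Sep 2026: $75,504
Through Oct 2026: $76,067
Through Nov 2026: $81,196
Through Dec 2026: $91,466
Through Jan 2027: $112,664 ← exceeds threshold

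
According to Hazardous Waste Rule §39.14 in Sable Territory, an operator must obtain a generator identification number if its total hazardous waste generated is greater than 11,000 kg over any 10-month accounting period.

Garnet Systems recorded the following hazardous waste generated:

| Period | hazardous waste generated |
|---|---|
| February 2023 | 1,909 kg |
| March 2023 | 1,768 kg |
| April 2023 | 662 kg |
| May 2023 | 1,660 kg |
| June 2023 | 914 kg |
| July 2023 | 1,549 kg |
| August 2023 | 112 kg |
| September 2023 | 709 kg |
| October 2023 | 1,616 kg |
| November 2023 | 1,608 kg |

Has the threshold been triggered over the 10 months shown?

Yes

Total hazardous waste generated: 1,909 kg + 1,768 kg + 662 kg + 1,660 kg + 914 kg + 1,549 kg + 112 kg + 709 kg + 1,616 kg + 1,608 kg = 12,507 kg.
12,507 kg > 11,000 kg, so the threshold is exceeded.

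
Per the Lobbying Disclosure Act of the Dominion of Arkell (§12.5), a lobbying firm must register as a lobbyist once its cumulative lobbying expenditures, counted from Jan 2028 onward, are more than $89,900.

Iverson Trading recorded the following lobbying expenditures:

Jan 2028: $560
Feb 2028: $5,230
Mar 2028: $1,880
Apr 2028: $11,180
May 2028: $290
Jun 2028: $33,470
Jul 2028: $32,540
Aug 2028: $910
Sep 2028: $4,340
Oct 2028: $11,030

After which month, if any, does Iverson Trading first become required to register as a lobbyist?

Through Jan 2028: $560
Through Feb 2028: $5,790
Through Mar 2028: $7,670
Through Apr 2028: $18,850
Through May 2028: $19,140
Through Jun 2028: $52,610
Through Jul 2028: $85,150
Through Aug 2028: $86,060
Through Sep 2028: $90,400 ← exceeds threshold

Sep 2028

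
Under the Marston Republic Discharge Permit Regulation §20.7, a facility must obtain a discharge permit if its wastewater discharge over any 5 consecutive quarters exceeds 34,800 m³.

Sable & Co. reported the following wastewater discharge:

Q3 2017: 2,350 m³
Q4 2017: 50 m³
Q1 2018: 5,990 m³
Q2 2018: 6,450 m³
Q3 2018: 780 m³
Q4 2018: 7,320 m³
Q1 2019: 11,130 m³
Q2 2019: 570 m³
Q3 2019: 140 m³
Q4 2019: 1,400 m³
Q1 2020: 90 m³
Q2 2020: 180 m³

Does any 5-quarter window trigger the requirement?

Q3 2017–Q3 2018: 2,350 m³ + 50 m³ + 5,990 m³ + 6,450 m³ + 780 m³ = 15,620 m³ (under)
Q4 2017–Q4 2018: 50 m³ + 5,990 m³ + 6,450 m³ + 780 m³ + 7,320 m³ = 20,590 m³ (under)
Q1 2018–Q1 2019: 5,990 m³ + 6,450 m³ + 780 m³ + 7,320 m³ + 11,130 m³ = 31,670 m³ (under)
Q2 2018–Q2 2019: 6,450 m³ + 780 m³ + 7,320 m³ + 11,130 m³ + 570 m³ = 26,250 m³ (under)
Q3 2018–Q3 2019: 780 m³ + 7,320 m³ + 11,130 m³ + 570 m³ + 140 m³ = 19,940 m³ (under)
Q4 2018–Q4 2019: 7,320 m³ + 11,130 m³ + 570 m³ + 140 m³ + 1,400 m³ = 20,560 m³ (under)
Q1 2019–Q1 2020: 11,130 m³ + 570 m³ + 140 m³ + 1,400 m³ + 90 m³ = 13,330 m³ (under)
Q2 2019–Q2 2020: 570 m³ + 140 m³ + 1,400 m³ + 90 m³ + 180 m³ = 2,380 m³ (under)
No window exceeds 34,800 m³.

No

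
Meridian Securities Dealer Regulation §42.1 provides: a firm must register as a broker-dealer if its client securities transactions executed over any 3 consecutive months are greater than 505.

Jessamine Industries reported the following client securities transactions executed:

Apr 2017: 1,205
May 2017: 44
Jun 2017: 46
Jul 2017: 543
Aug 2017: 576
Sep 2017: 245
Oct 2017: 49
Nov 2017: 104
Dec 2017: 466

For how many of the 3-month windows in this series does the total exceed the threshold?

Apr 2017–Jun 2017: 1,205 + 44 + 46 = 1,295 (over)
May 2017–Jul 2017: 44 + 46 + 543 = 633 (over)
Jun 2017–Aug 2017: 46 + 543 + 576 = 1,165 (over)
Jul 2017–Sep 2017: 543 + 576 + 245 = 1,364 (over)
Aug 2017–Oct 2017: 576 + 245 + 49 = 870 (over)
Sep 2017–Nov 2017: 245 + 49 + 104 = 398 (under)
Oct 2017–Dec 2017: 49 + 104 + 466 = 619 (over)
6 windows exceed the threshold.

6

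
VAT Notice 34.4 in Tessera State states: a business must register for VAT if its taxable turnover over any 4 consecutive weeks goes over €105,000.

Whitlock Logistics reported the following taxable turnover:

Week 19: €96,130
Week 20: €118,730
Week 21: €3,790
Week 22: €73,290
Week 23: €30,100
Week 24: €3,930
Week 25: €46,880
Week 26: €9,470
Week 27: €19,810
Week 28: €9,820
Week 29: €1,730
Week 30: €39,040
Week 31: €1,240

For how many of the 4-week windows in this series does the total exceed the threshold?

Week 19–Week 22: €96,130 + €118,730 + €3,790 + €73,290 = €291,940 (over)
Week 20–Week 23: €118,730 + €3,790 + €73,290 + €30,100 = €225,910 (over)
Week 21–Week 24: €3,790 + €73,290 + €30,100 + €3,930 = €111,110 (over)
Week 22–Week 25: €73,290 + €30,100 + €3,930 + €46,880 = €154,200 (over)
Week 23–Week 26: €30,100 + €3,930 + €46,880 + €9,470 = €90,380 (under)
Week 24–Week 27: €3,930 + €46,880 + €9,470 + €19,810 = €80,090 (under)
Week 25–Week 28: €46,880 + €9,470 + €19,810 + €9,820 = €85,980 (under)
Week 26–Week 29: €9,470 + €19,810 + €9,820 + €1,730 = €40,830 (under)
Week 27–Week 30: €19,810 + €9,820 + €1,730 + €39,040 = €70,400 (under)
Week 28–Week 31: €9,820 + €1,730 + €39,040 + €1,240 = €51,830 (under)
4 windows exceed the threshold.

4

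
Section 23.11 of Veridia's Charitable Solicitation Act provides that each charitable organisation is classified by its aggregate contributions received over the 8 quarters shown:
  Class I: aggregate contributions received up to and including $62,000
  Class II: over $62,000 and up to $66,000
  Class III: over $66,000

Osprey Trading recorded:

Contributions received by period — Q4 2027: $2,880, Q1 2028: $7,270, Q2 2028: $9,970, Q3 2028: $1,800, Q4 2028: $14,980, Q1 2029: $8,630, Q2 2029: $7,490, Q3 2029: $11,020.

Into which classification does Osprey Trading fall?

Aggregate contributions received: $2,880 + $7,270 + $9,970 + $1,800 + $14,980 + $8,630 + $7,490 + $11,020 = $64,040.
$62,000 < $64,040 ≤ $66,000, so Class II applies.

Class II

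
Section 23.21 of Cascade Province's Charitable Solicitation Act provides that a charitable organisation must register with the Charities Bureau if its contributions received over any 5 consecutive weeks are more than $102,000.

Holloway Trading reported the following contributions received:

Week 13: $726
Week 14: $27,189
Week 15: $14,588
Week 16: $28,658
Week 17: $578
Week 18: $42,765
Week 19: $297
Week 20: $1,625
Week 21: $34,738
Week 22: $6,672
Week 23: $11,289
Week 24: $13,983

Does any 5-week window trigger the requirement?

Week 13–Week 17: $726 + $27,189 + $14,588 + $28,658 + $578 = $71,739 (under)
Week 14–Week 18: $27,189 + $14,588 + $28,658 + $578 + $42,765 = $113,778 (over)
Week 15–Week 19: $14,588 + $28,658 + $578 + $42,765 + $297 = $86,886 (under)
Week 16–Week 20: $28,658 + $578 + $42,765 + $297 + $1,625 = $73,923 (under)
Week 17–Week 21: $578 + $42,765 + $297 + $1,625 + $34,738 = $80,003 (under)
Week 18–Week 22: $42,765 + $297 + $1,625 + $34,738 + $6,672 = $86,097 (under)
Week 19–Week 23: $297 + $1,625 + $34,738 + $6,672 + $11,289 = $54,621 (under)
Week 20–Week 24: $1,625 + $34,738 + $6,672 + $11,289 + $13,983 = $68,307 (under)
At least one window exceeds $102,000.

Yes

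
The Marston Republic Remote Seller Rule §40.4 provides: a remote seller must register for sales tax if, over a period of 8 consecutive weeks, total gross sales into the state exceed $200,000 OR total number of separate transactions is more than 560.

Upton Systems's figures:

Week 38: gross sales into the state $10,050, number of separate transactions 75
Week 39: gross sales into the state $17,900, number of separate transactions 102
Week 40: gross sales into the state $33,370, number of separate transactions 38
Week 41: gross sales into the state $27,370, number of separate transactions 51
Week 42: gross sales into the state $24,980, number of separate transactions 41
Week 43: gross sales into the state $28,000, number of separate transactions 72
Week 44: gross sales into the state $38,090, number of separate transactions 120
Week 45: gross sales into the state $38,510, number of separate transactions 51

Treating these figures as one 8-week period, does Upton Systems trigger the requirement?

Yes

Total gross sales into the state: $10,050 + $17,900 + $33,370 + $27,370 + $24,980 + $28,000 + $38,090 + $38,510 = $218,270 (> $200,000).
Total number of separate transactions: 75 + 102 + 38 + 51 + 41 + 72 + 120 + 51 = 550 (≤ 560).
The test is 'or': at least one threshold is exceeded.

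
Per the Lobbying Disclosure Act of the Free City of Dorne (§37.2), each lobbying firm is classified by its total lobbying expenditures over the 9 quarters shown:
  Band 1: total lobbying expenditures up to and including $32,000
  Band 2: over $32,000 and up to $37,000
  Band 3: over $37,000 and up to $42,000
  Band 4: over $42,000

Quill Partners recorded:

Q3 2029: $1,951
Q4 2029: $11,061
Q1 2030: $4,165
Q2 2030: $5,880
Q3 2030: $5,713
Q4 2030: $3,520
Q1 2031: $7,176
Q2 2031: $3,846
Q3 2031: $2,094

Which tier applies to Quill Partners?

Total lobbying expenditures: $1,951 + $11,061 + $4,165 + $5,880 + $5,713 + $3,520 + $7,176 + $3,846 + $2,094 = $45,406.
$45,406 > $42,000, so Band 4 applies.

Band 4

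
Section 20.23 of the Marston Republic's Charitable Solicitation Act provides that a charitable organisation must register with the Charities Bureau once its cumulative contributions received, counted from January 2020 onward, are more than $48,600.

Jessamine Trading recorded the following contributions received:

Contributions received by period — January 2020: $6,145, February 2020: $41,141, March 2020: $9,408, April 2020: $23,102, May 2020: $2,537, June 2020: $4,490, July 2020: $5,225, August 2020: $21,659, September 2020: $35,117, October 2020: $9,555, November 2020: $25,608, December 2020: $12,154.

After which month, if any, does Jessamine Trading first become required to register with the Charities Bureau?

March 2020

Through January 2020: $6,145
Through February 2020: $47,286
Through March 2020: $56,694 ← exceeds threshold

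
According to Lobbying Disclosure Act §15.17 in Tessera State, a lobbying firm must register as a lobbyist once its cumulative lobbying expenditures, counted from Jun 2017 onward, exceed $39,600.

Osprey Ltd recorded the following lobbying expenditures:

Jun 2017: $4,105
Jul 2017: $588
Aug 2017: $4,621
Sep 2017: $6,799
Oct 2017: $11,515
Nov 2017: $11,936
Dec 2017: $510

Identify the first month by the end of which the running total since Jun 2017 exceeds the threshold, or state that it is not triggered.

Dec 2017

Through Jun 2017: $4,105
Through Jul 2017: $4,693
Through Aug 2017: $9,314
Through Sep 2017: $16,113
Through Oct 2017: $27,628
Through Nov 2017: $39,564
Through Dec 2017: $40,074 ← exceeds threshold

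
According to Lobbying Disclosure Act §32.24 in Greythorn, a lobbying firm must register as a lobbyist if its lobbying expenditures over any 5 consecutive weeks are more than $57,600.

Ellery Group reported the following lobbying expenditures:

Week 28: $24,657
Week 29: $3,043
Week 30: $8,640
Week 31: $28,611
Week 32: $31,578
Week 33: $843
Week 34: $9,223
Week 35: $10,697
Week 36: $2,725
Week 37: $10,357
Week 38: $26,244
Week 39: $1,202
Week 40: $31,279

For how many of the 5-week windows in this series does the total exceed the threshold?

Week 28–Week 32: $24,657 + $3,043 + $8,640 + $28,611 + $31,578 = $96,529 (over)
Week 29–Week 33: $3,043 + $8,640 + $28,611 + $31,578 + $843 = $72,715 (over)
Week 30–Week 34: $8,640 + $28,611 + $31,578 + $843 + $9,223 = $78,895 (over)
Week 31–Week 35: $28,611 + $31,578 + $843 + $9,223 + $10,697 = $80,952 (over)
Week 32–Week 36: $31,578 + $843 + $9,223 + $10,697 + $2,725 = $55,066 (under)
Week 33–Week 37: $843 + $9,223 + $10,697 + $2,725 + $10,357 = $33,845 (under)
Week 34–Week 38: $9,223 + $10,697 + $2,725 + $10,357 + $26,244 = $59,246 (over)
Week 35–Week 39: $10,697 + $2,725 + $10,357 + $26,244 + $1,202 = $51,225 (under)
Week 36–Week 40: $2,725 + $10,357 + $26,244 + $1,202 + $31,279 = $71,807 (over)
6 windows exceed the threshold.

6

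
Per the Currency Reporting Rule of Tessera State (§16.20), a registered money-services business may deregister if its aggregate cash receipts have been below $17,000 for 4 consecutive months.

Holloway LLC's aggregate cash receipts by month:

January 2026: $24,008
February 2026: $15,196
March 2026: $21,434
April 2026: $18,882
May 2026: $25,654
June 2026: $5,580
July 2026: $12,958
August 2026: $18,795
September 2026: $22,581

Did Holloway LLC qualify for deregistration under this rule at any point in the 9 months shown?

Months below $17,000: February 2026, June 2026, July 2026.
Longest run of consecutive months below the threshold: 2.
2 < 4, so Holloway LLC never became eligible.

No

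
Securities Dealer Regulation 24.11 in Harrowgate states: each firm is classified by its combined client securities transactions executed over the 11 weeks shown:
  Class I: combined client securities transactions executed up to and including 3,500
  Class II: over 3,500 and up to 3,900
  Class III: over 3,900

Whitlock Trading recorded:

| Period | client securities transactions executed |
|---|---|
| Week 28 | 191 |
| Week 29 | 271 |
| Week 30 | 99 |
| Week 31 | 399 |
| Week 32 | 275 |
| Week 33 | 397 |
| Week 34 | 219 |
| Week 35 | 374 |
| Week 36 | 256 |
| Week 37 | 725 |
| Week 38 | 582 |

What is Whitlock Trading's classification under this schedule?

Combined client securities transactions executed: 191 + 271 + 99 + 399 + 275 + 397 + 219 + 374 + 256 + 725 + 582 = 3,788.
3,500 < 3,788 ≤ 3,900, so Class II applies.

Class II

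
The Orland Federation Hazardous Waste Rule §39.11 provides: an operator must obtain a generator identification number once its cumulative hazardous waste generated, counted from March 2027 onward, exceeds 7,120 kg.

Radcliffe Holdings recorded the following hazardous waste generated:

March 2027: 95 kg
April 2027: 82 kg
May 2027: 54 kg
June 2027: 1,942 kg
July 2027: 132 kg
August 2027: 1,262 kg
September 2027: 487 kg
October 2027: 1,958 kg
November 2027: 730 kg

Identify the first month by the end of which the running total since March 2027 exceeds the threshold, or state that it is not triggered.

Through March 2027: 95 kg
Through April 2027: 177 kg
Through May 2027: 231 kg
Through June 2027: 2,173 kg
Through July 2027: 2,305 kg
Through August 2027: 3,567 kg
Through September 2027: 4,054 kg
Through October 2027: 6,012 kg
Through November 2027: 6,742 kg
Final cumulative total 6,742 kg ≤ 7,120 kg; the threshold is never exceeded.

Not triggered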